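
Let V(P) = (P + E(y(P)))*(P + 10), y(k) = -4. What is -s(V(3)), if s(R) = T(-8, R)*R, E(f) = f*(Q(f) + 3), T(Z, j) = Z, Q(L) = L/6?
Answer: -1976/3 ≈ -658.67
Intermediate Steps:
Q(L) = L/6 (Q(L) = L*(⅙) = L/6)
E(f) = f*(3 + f/6) (E(f) = f*(f/6 + 3) = f*(3 + f/6))
V(P) = (10 + P)*(-28/3 + P) (V(P) = (P + (⅙)*(-4)*(18 - 4))*(P + 10) = (P + (⅙)*(-4)*14)*(10 + P) = (P - 28/3)*(10 + P) = (-28/3 + P)*(10 + P) = (10 + P)*(-28/3 + P))
s(R) = -8*R
-s(V(3)) = -(-8)*(-280/3 + 3² + (⅔)*3) = -(-8)*(-280/3 + 9 + 2) = -(-8)*(-247)/3 = -1*1976/3 = -1976/3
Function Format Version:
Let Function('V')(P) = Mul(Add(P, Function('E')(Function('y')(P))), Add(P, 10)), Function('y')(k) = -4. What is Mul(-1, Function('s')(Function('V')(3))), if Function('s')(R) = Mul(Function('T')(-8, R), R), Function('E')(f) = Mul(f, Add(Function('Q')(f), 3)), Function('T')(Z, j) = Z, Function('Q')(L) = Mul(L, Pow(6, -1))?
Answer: Rational(-1976, 3) ≈ -658.67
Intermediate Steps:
Function('Q')(L) = Mul(Rational(1, 6), L) (Function('Q')(L) = Mul(L, Rational(1, 6)) = Mul(Rational(1, 6), L))
Function('E')(f) = Mul(f, Add(3, Mul(Rational(1, 6), f))) (Function('E')(f) = Mul(f, Add(Mul(Rational(1, 6), f), 3)) = Mul(f, Add(3, Mul(Rational(1, 6), f))))
Function('V')(P) = Mul(Add(10, P), Add(Rational(-28, 3), P)) (Function('V')(P) = Mul(Add(P, Mul(Rational(1, 6), -4, Add(18, -4))), Add(P, 10)) = Mul(Add(P, Mul(Rational(1, 6), -4, 14)), Add(10, P)) = Mul(Add(P, Rational(-28, 3)), Add(10, P)) = Mul(Add(Rational(-28, 3), P), Add(10, P)) = Mul(Add(10, P), Add(Rational(-28, 3), P)))
Function('s')(R) = Mul(-8, R)
Mul(-1, Function('s')(Function('V')(3))) = Mul(-1, Mul(-8, Add(Rational(-280, 3), Pow(3, 2), Mul(Rational(2, 3), 3)))) = Mul(-1, Mul(-8, Add(Rational(-280, 3), 9, 2))) = Mul(-1, Mul(-8, Rational(-247, 3))) = Mul(-1, Rational(1976, 3)) = Rational(-1976, 3)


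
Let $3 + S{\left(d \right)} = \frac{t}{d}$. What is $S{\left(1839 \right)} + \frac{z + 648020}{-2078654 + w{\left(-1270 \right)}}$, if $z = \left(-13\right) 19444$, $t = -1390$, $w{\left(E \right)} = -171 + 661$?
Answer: $- \frac{3770184955}{955435899} \approx -3.946$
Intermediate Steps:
$w{\left(E \right)} = 490$
$z = -252772$
$S{\left(d \right)} = -3 - \frac{1390}{d}$
$S{\left(1839 \right)} + \frac{z + 648020}{-2078654 + w{\left(-1270 \right)}} = \left(-3 - \frac{1390}{1839}\right) + \frac{-252772 + 648020}{-2078654 + 490} = \left(-3 - \frac{1390}{1839}\right) + \frac{395248}{-2078164} = \left(-3 - \frac{1390}{1839}\right) + 395248 \left(- \frac{1}{2078164}\right) = - \frac{6907}{1839} - \frac{98812}{519541} = - \frac{3770184955}{955435899}$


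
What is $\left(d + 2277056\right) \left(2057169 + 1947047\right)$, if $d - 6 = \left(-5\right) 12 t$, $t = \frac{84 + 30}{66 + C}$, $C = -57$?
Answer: $9114804889232$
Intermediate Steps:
$t = \frac{38}{3}$ ($t = \frac{84 + 30}{66 - 57} = \frac{114}{9} = 114 \cdot \frac{1}{9} = \frac{38}{3} \approx 12.667$)
$d = -754$ ($d = 6 + \left(-5\right) 12 \cdot \frac{38}{3} = 6 - 760 = -754$)
$\left(d + 2277056\right) \left(2057169 + 1947047\right) = \left(-754 + 2277056\right) \left(2057169 + 1947047\right) = 2276302 \cdot 4004216 = 9114804889232$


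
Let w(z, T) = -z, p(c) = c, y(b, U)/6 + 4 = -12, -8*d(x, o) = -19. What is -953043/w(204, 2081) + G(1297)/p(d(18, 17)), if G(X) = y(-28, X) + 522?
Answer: 6267683/1292 ≈ 4851.1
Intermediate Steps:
d(x, o) = 19/8 (d(x, o) = -1/8*(-19) = 19/8)
y(b, U) = -96 (y(b, U) = -24 + 6*(-12) = -24 - 72 = -96)
G(X) = 426 (G(X) = -96 + 522 = 426)
-953043/w(204, 2081) + G(1297)/p(d(18, 17)) = -953043/((-1*204)) + 426/(19/8) = -953043/(-204) + 426*(8/19) = -953043*(-1/204) + 3408/19 = 317681/68 + 3408/19 = 6267683/1292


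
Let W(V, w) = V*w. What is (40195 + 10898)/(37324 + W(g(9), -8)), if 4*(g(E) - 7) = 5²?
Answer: 17031/12406 ≈ 1.3728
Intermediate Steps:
g(E) = 53/4 (g(E) = 7 + (¼)*5² = 7 + (¼)*25 = 7 + 25/4 = 53/4)
(40195 + 10898)/(37324 + W(g(9), -8)) = (40195 + 10898)/(37324 + (53/4)*(-8)) = 51093/(37324 - 106) = 51093/37218 = 51093*(1/37218) = 17031/12406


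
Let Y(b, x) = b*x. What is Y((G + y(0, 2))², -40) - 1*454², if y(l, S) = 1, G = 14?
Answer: -215116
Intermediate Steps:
Y((G + y(0, 2))², -40) - 1*454² = (14 + 1)²*(-40) - 1*454² = 15²*(-40) - 1*206116 = 225*(-40) - 206116 = -9000 - 206116 = -215116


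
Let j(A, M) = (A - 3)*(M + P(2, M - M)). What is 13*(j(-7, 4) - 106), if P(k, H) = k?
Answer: -2158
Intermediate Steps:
j(A, M) = (-3 + A)*(2 + M) (j(A, M) = (A - 3)*(M + 2) = (-3 + A)*(2 + M))
13*(j(-7, 4) - 106) = 13*((-6 - 3*4 + 2*(-7) - 7*4) - 106) = 13*((-6 - 12 - 14 - 28) - 106) = 13*(-60 - 106) = 13*(-166) = -2158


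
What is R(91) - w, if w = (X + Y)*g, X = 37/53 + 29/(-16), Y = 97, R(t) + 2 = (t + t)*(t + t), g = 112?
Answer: 1186289/53 ≈ 22383.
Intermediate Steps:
R(t) = -2 + 4*t**2 (R(t) = -2 + (t + t)*(t + t) = -2 + (2*t)*(2*t) = -2 + 4*t**2)
X = -945/848 (X = 37*(1/53) + 29*(-1/16) = 37/53 - 29/16 = -945/848 ≈ -1.1144)
w = 569177/53 (w = (-945/848 + 97)*112 = (81311/848)*112 = 569177/53 ≈ 10739.)
R(91) - w = (-2 + 4*91**2) - 1*569177/53 = (-2 + 4*8281) - 569177/53 = (-2 + 33124) - 569177/53 = 33122 - 569177/53 = 1186289/53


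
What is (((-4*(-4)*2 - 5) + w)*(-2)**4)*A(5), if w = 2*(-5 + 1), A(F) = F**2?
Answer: 7600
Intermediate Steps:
w = -8 (w = 2*(-4) = -8)
(((-4*(-4)*2 - 5) + w)*(-2)**4)*A(5) = (((-4*(-4)*2 - 5) - 8)*(-2)**4)*5**2 = (((16*2 - 5) - 8)*16)*25 = (((32 - 5) - 8)*16)*25 = ((27 - 8)*16)*25 = (19*16)*25 = 304*25 = 7600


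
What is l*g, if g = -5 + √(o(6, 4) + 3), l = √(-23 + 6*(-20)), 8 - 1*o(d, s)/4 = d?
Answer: I*√143*(-5 + √11) ≈ -20.13*I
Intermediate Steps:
o(d, s) = 32 - 4*d
l = I*√143 (l = √(-23 - 120) = √(-143) = I*√143 ≈ 11.958*I)
g = -5 + √11 (g = -5 + √((32 - 4*6) + 3) = -5 + √((32 - 24) + 3) = -5 + √(8 + 3) = -5 + √11 ≈ -1.6834)
l*g = (I*√143)*(-5 + √11) = I*√143*(-5 + √11)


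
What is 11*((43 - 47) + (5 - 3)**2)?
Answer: 0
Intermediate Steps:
11*((43 - 47) + (5 - 3)**2) = 11*(-4 + 2**2) = 11*(-4 + 4) = 11*0 = 0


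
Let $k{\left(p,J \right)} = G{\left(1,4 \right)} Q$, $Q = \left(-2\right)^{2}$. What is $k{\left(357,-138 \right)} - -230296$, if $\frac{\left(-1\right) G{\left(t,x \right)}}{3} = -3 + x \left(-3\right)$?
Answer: $230476$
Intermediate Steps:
$G{\left(t,x \right)} = 9 + 9 x$ ($G{\left(t,x \right)} = - 3 \left(-3 + x \left(-3\right)\right) = - 3 \left(-3 - 3 x\right) = 9 + 9 x$)
$Q = 4$
$k{\left(p,J \right)} = 180$ ($k{\left(p,J \right)} = \left(9 + 9 \cdot 4\right) 4 = \left(9 + 36\right) 4 = 45 \cdot 4 = 180$)
$k{\left(357,-138 \right)} - -230296 = 180 - -230296 = 180 + 230296 = 230476$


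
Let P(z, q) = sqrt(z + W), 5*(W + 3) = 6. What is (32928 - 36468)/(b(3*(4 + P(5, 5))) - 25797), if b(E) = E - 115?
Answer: 28651875/209628116 + 2655*sqrt(5)/209628116 ≈ 0.13671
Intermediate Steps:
W = -9/5 (W = -3 + (1/5)*6 = -3 + 6/5 = -9/5 ≈ -1.8000)
P(z, q) = sqrt(-9/5 + z) (P(z, q) = sqrt(z - 9/5) = sqrt(-9/5 + z))
b(E) = -115 + E
(32928 - 36468)/(b(3*(4 + P(5, 5))) - 25797) = (32928 - 36468)/((-115 + 3*(4 + sqrt(-45 + 25*5)/5)) - 25797) = -3540/((-115 + 3*(4 + sqrt(-45 + 125)/5)) - 25797) = -3540/((-115 + 3*(4 + sqrt(80)/5)) - 25797) = -3540/((-115 + 3*(4 + (4*sqrt(5))/5)) - 25797) = -3540/((-115 + 3*(4 + 4*sqrt(5)/5)) - 25797) = -3540/((-115 + (12 + 12*sqrt(5)/5)) - 25797) = -3540/((-103 + 12*sqrt(5)/5) - 25797) = -3540/(-25900 + 12*sqrt(5)/5)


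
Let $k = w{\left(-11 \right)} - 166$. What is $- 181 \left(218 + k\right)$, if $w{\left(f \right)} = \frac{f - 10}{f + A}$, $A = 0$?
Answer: $- \frac{107333}{11} \approx -9757.5$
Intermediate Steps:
$w{\left(f \right)} = \frac{-10 + f}{f}$ ($w{\left(f \right)} = \frac{f - 10}{f + 0} = \frac{-10 + f}{f}$)
$k = - \frac{1805}{11}$ ($k = \frac{-10 - 11}{-11} - 166 = \left(- \frac{1}{11}\right) \left(-21\right) - 166 = \frac{21}{11} - 166 = - \frac{1805}{11} \approx -164.09$)
$- 181 \left(218 + k\right) = - 181 \left(218 - \frac{1805}{11}\right) = \left(-181\right) \frac{593}{11} = - \frac{107333}{11}$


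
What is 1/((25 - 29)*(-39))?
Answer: 1/156 ≈ 0.0064103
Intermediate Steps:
1/((25 - 29)*(-39)) = 1/(-4*(-39)) = 1/156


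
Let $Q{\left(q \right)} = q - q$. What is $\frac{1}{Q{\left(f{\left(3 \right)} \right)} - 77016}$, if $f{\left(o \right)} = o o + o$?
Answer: $- \frac{1}{77016} \approx -1.2984 \cdot 10^{-5}$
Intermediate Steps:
$f{\left(o \right)} = o + o^{2}$ ($f{\left(o \right)} = o^{2} + o = o + o^{2}$)
$Q{\left(q \right)} = 0$
$\frac{1}{Q{\left(f{\left(3 \right)} \right)} - 77016} = \frac{1}{0 - 77016} = \frac{1}{-77016} = - \frac{1}{77016}$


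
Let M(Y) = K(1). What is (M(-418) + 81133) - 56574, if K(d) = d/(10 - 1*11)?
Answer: 24558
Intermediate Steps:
K(d) = -d (K(d) = d/(10 - 11) = d/(-1) = d*(-1) = -d)
M(Y) = -1 (M(Y) = -1*1 = -1)
(M(-418) + 81133) - 56574 = (-1 + 81133) - 56574 = 81132 - 56574 = 24558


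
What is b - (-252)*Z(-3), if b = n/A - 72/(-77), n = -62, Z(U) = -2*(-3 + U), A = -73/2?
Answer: 17012708/5621 ≈ 3026.6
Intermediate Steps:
A = -73/2 (A = -73*1/2 = -73/2 ≈ -36.500)
Z(U) = 6 - 2*U
b = 14804/5621 (b = -62/(-73/2) - 72/(-77) = -62*(-2/73) - 72*(-1/77) = 124/73 + 72/77 = 14804/5621 ≈ 2.6337)
b - (-252)*Z(-3) = 14804/5621 - (-252)*(6 - 2*(-3)) = 14804/5621 - (-252)*(6 + 6) = 14804/5621 - (-252)*12 = 14804/5621 - 126*(-24) = 14804/5621 + 3024 = 17012708/5621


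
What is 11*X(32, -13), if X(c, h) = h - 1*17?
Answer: -330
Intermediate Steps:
X(c, h) = -17 + h (X(c, h) = h - 17 = -17 + h)
11*X(32, -13) = 11*(-17 - 13) = 11*(-30) = -330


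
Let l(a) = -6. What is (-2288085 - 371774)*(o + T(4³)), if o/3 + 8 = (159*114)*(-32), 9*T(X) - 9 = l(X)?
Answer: 13885418869381/3 ≈ 4.6285e+12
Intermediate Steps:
T(X) = ⅓ (T(X) = 1 + (⅑)*(-6) = 1 - ⅔ = ⅓)
o = -1740120 (o = -24 + 3*((159*114)*(-32)) = -24 + 3*(18126*(-32)) = -24 + 3*(-580032) = -24 - 1740096 = -1740120)
(-2288085 - 371774)*(o + T(4³)) = (-2288085 - 371774)*(-1740120 + ⅓) = -2659859*(-5220359/3) = 13885418869381/3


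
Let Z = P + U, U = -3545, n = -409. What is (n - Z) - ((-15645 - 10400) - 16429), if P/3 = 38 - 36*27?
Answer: 48412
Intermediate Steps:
P = -2802 (P = 3*(38 - 36*27) = 3*(38 - 972) = 3*(-934) = -2802)
Z = -6347 (Z = -2802 - 3545 = -6347)
(n - Z) - ((-15645 - 10400) - 16429) = (-409 - 1*(-6347)) - ((-15645 - 10400) - 16429) = (-409 + 6347) - (-26045 - 16429) = 5938 - 1*(-42474) = 5938 + 42474 = 48412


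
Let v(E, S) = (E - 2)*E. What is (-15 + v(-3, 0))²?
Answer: 0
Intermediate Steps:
v(E, S) = E*(-2 + E) (v(E, S) = (-2 + E)*E = E*(-2 + E))
(-15 + v(-3, 0))² = (-15 - 3*(-2 - 3))² = (-15 - 3*(-5))² = (-15 + 15)² = 0² = 0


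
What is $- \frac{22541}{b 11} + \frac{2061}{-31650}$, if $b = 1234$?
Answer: $- \frac{61783222}{35801425} \approx -1.7257$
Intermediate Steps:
$- \frac{22541}{b 11} + \frac{2061}{-31650} = - \frac{22541}{1234 \cdot 11} + \frac{2061}{-31650} = - \frac{22541}{13574} + 2061 \left(- \frac{1}{31650}\right) = \left(-22541\right) \frac{1}{13574} - \frac{687}{10550} = - \frac{22541}{13574} - \frac{687}{10550} = - \frac{61783222}{35801425}$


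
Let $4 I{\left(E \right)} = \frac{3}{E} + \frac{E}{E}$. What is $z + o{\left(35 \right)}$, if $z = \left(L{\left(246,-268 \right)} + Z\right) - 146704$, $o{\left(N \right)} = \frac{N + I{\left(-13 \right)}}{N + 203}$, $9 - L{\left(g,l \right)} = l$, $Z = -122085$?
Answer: $- \frac{1661551341}{6188} \approx -2.6851 \cdot 10^{5}$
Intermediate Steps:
$I{\left(E \right)} = \frac{1}{4} + \frac{3}{4 E}$ ($I{\left(E \right)} = \frac{\frac{3}{E} + \frac{E}{E}}{4} = \frac{\frac{3}{E} + 1}{4} = \frac{1 + \frac{3}{E}}{4} = \frac{1}{4} + \frac{3}{4 E}$)
$L{\left(g,l \right)} = 9 - l$
$o{\left(N \right)} = \frac{\frac{5}{26} + N}{203 + N}$ ($o{\left(N \right)} = \frac{N + \frac{3 - 13}{4 \left(-13\right)}}{N + 203} = \frac{N + \frac{1}{4} \left(- \frac{1}{13}\right) \left(-10\right)}{203 + N} = \frac{N + \frac{5}{26}}{203 + N} = \frac{\frac{5}{26} + N}{203 + N}$)
$z = -268512$ ($z = \left(\left(9 - -268\right) - 122085\right) - 146704 = \left(\left(9 + 268\right) - 122085\right) - 146704 = \left(277 - 122085\right) - 146704 = -121808 - 146704 = -268512$)
$z + o{\left(35 \right)} = -268512 + \frac{\frac{5}{26} + 35}{203 + 35} = -268512 + \frac{1}{238} \cdot \frac{915}{26} = -268512 + \frac{915}{6188} = - \frac{1661551341}{6188}$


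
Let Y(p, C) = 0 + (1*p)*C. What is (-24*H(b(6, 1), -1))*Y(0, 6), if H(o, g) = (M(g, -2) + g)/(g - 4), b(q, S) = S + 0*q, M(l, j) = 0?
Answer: 0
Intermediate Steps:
Y(p, C) = C*p (Y(p, C) = 0 + p*C = 0 + C*p = C*p)
b(q, S) = S (b(q, S) = S + 0 = S)
H(o, g) = g/(-4 + g) (H(o, g) = (0 + g)/(g - 4) = g/(-4 + g))
(-24*H(b(6, 1), -1))*Y(0, 6) = (-(-24)/(-4 - 1))*(6*0) = -(-24)/(-5)*0 = -(-24)*(-1)/5*0 = -24*⅕*0 = -24/5*0 = 0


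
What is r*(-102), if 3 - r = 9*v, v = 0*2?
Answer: -306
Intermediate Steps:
v = 0
r = 3 (r = 3 - 9*0 = 3 - 1*0 = 3 + 0 = 3)
r*(-102) = 3*(-102) = -306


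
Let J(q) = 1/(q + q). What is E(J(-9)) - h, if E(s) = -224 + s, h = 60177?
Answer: -1087219/18 ≈ -60401.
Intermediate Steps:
J(q) = 1/(2*q)
E(J(-9)) - h = (-224 + (½)/(-9)) - 1*60177 = (-224 + (½)*(-⅑)) - 60177 = (-224 - 1/18) - 60177 = -4033/18 - 60177 = -1087219/18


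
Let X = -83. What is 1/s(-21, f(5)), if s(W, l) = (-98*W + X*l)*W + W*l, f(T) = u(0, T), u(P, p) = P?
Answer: -1/43218 ≈ -2.3139e-5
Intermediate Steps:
f(T) = 0
s(W, l) = W*l + W*(-98*W - 83*l) (s(W, l) = (-98*W - 83*l)*W + W*l = W*(-98*W - 83*l) + W*l = W*l + W*(-98*W - 83*l))
1/s(-21, f(5)) = 1/(-2*(-21)*(41*0 + 49*(-21))) = 1/(-2*(-21)*(0 - 1029)) = 1/(-2*(-21)*(-1029)) = 1/(-43218) = -1/43218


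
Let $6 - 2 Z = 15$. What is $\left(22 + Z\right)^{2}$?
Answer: $\frac{1225}{4} \approx 306.25$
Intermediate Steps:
$Z = - \frac{9}{2}$ ($Z = 3 - \frac{15}{2} = - \frac{9}{2} \approx -4.5$)
$\left(22 + Z\right)^{2} = \left(22 - \frac{9}{2}\right)^{2} = \left(\frac{35}{2}\right)^{2} = \frac{1225}{4}$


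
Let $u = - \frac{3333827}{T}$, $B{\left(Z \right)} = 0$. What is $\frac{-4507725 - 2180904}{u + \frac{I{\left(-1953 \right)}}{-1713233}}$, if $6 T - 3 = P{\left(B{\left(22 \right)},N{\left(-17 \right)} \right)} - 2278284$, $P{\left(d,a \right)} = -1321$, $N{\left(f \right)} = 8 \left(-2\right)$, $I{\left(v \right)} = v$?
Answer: $- \frac{4353728246869798719}{5712364443142} \approx -7.6216 \cdot 10^{5}$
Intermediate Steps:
$N{\left(f \right)} = -16$
$T = - \frac{1139801}{3}$ ($T = \frac{1}{2} + \frac{-1321 - 2278284}{6} = \frac{1}{2} + \frac{1}{6} \left(-2279605\right) = \frac{1}{2} - \frac{2279605}{6} = - \frac{1139801}{3} \approx -3.7993 \cdot 10^{5}$)
$u = \frac{10001481}{1139801}$ ($u = - \frac{3333827}{- \frac{1139801}{3}} = \left(-3333827\right) \left(- \frac{3}{1139801}\right) = \frac{10001481}{1139801} \approx 8.7748$)
$\frac{-4507725 - 2180904}{u + \frac{I{\left(-1953 \right)}}{-1713233}} = \frac{-4507725 - 2180904}{\frac{10001481}{1139801} - \frac{1953}{-1713233}} = - \frac{6688629}{\frac{10001481}{1139801} - - \frac{1953}{1713233}} = - \frac{6688629}{\frac{10001481}{1139801} + \frac{1953}{1713233}} = - \frac{6688629}{\frac{17137093329426}{1952744686633}} = \left(-6688629\right) \frac{1952744686633}{17137093329426} = - \frac{4353728246869798719}{5712364443142}$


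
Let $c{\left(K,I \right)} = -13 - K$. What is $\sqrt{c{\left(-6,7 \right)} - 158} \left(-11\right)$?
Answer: $- 11 i \sqrt{165} \approx - 141.3 i$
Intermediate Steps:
$\sqrt{c{\left(-6,7 \right)} - 158} \left(-11\right) = \sqrt{\left(-13 - -6\right) - 158} \left(-11\right) = \sqrt{\left(-13 + 6\right) - 158} \left(-11\right) = \sqrt{-7 - 158} \left(-11\right) = \sqrt{-165} \left(-11\right) = i \sqrt{165} \left(-11\right) = - 11 i \sqrt{165}$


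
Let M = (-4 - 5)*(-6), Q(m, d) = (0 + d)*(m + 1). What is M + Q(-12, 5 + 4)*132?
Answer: -13014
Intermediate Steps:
Q(m, d) = d*(1 + m)
M = 54 (M = -9*(-6) = 54)
M + Q(-12, 5 + 4)*132 = 54 + ((5 + 4)*(1 - 12))*132 = 54 + (9*(-11))*132 = 54 - 99*132 = 54 - 13068 = -13014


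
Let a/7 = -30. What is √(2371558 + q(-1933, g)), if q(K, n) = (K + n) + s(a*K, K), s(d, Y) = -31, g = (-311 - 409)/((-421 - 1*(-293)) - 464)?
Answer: √3243975851/37 ≈ 1539.3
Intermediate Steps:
a = -210 (a = 7*(-30) = -210)
g = 45/37 (g = -720/((-421 + 293) - 464) = -720/(-128 - 464) = -720/(-592) = -720*(-1/592) = 45/37 ≈ 1.2162)
q(K, n) = -31 + K + n (q(K, n) = (K + n) - 31 = -31 + K + n)
√(2371558 + q(-1933, g)) = √(2371558 + (-31 - 1933 + 45/37)) = √(2371558 - 72623/37) = √(87675023/37) = √3243975851/37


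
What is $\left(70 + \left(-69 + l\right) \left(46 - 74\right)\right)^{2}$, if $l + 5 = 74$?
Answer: $4900$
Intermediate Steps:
$l = 69$ ($l = -5 + 74 = 69$)
$\left(70 + \left(-69 + l\right) \left(46 - 74\right)\right)^{2} = \left(70 + \left(-69 + 69\right) \left(46 - 74\right)\right)^{2} = \left(70 + 0 \left(-28\right)\right)^{2} = \left(70 + 0\right)^{2} = 70^{2} = 4900$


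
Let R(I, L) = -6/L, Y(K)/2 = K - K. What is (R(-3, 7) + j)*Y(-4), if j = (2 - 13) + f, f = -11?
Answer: 0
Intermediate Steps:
j = -22 (j = (2 - 13) - 11 = -11 - 11 = -22)
Y(K) = 0 (Y(K) = 2*(K - K) = 2*0 = 0)
(R(-3, 7) + j)*Y(-4) = (-6/7 - 22)*0 = -160/7*0 = 0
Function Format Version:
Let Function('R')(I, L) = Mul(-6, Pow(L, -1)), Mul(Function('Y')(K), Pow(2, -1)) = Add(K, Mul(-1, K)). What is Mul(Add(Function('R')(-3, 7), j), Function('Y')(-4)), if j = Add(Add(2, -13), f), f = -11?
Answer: 0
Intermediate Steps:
j = -22 (j = Add(Add(2, -13), -11) = Add(-11, -11) = -22)
Function('Y')(K) = 0 (Function('Y')(K) = Mul(2, Add(K, Mul(-1, K))) = Mul(2, 0) = 0)
Mul(Add(Function('R')(-3, 7), j), Function('Y')(-4)) = Mul(Add(Mul(-6, Pow(7, -1)), -22), 0) = Mul(Add(Mul(-6, Rational(1, 7)), -22), 0) = Mul(Add(Rational(-6, 7), -22), 0) = Mul(Rational(-160, 7), 0) = 0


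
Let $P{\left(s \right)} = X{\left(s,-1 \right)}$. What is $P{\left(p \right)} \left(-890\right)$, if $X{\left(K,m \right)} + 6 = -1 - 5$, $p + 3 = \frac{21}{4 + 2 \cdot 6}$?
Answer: $10680$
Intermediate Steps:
$p = - \frac{27}{16}$ ($p = -3 + \frac{21}{4 + 2 \cdot 6} = -3 + \frac{21}{4 + 12} = -3 + \frac{21}{16} = - \frac{27}{16} \approx -1.6875$)
$X{\left(K,m \right)} = -12$ ($X{\left(K,m \right)} = -6 - 6 = -12$)
$P{\left(s \right)} = -12$
$P{\left(p \right)} \left(-890\right) = \left(-12\right) \left(-890\right) = 10680$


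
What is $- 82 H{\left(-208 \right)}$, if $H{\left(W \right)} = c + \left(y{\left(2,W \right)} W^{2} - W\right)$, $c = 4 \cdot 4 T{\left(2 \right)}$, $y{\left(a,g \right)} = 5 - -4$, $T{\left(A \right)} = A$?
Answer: $-31948512$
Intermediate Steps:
$y{\left(a,g \right)} = 9$ ($y{\left(a,g \right)} = 5 + 4 = 9$)
$c = 32$ ($c = 4 \cdot 4 \cdot 2 = 16 \cdot 2 = 32$)
$H{\left(W \right)} = 32 - W + 9 W^{2}$ ($H{\left(W \right)} = 32 + \left(9 W^{2} - W\right) = 32 + \left(- W + 9 W^{2}\right) = 32 - W + 9 W^{2}$)
$- 82 H{\left(-208 \right)} = - 82 \left(32 - -208 + 9 \left(-208\right)^{2}\right) = - 82 \left(32 + 208 + 9 \cdot 43264\right) = - 82 \left(32 + 208 + 389376\right) = \left(-82\right) 389616 = -31948512$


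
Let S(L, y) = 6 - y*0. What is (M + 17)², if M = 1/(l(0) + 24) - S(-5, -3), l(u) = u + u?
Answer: 70225/576 ≈ 121.92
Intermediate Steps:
l(u) = 2*u
S(L, y) = 6 (S(L, y) = 6 - 1*0 = 6 + 0 = 6)
M = -143/24 (M = 1/(2*0 + 24) - 1*6 = 1/(0 + 24) - 6 = 1/24 - 6 = -143/24 ≈ -5.9583)
(M + 17)² = (-143/24 + 17)² = (265/24)² = 70225/576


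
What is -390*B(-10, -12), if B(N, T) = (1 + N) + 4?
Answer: 1950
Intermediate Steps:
B(N, T) = 5 + N
-390*B(-10, -12) = -390*(5 - 10) = -390*(-5) = 1950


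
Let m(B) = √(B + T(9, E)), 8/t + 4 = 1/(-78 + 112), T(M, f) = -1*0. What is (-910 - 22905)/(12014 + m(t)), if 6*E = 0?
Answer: -19312655175/9742693366 + 71445*I*√255/4871346683 ≈ -1.9823 + 0.0002342*I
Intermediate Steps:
E = 0 (E = (⅙)*0 = 0)
T(M, f) = 0
t = -272/135 (t = 8/(-4 + 1/(-78 + 112)) = 8/(-4 + 1/34) = 8/(-135/34) = 8*(-34/135) = -272/135 ≈ -2.0148)
m(B) = √B (m(B) = √(B + 0) = √B)
(-910 - 22905)/(12014 + m(t)) = (-910 - 22905)/(12014 + √(-272/135)) = -23815/(12014 + 4*I*√255/45)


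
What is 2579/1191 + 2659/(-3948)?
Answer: 779447/522452 ≈ 1.4919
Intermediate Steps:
2579/1191 + 2659/(-3948) = 2579*(1/1191) + 2659*(-1/3948) = 2579/1191 - 2659/3948 = 779447/522452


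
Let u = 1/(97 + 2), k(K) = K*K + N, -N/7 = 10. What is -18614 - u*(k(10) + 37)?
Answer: -1842853/99 ≈ -18615.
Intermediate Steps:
N = -70 (N = -7*10 = -70)
k(K) = -70 + K**2 (k(K) = K*K - 70 = K**2 - 70 = -70 + K**2)
u = 1/99 ≈ 0.010101
-18614 - u*(k(10) + 37) = -18614 - ((-70 + 10**2) + 37)/99 = -18614 - ((-70 + 100) + 37)/99 = -18614 - (30 + 37)/99 = -18614 - 67/99 = -1842853/99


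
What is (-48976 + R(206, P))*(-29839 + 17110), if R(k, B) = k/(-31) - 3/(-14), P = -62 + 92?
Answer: 270597855375/434 ≈ 6.2350e+8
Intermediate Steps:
P = 30
R(k, B) = 3/14 - k/31 (R(k, B) = k*(-1/31) - 3*(-1/14) = -k/31 + 3/14 = 3/14 - k/31)
(-48976 + R(206, P))*(-29839 + 17110) = (-48976 + (3/14 - 1/31*206))*(-29839 + 17110) = (-48976 + (3/14 - 206/31))*(-12729) = (-48976 - 2791/434)*(-12729) = -21258375/434*(-12729) = 270597855375/434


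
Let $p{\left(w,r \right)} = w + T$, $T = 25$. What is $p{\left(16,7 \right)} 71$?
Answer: $2911$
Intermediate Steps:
$p{\left(w,r \right)} = 25 + w$ ($p{\left(w,r \right)} = w + 25 = 25 + w$)
$p{\left(16,7 \right)} 71 = \left(25 + 16\right) 71 = 41 \cdot 71 = 2911$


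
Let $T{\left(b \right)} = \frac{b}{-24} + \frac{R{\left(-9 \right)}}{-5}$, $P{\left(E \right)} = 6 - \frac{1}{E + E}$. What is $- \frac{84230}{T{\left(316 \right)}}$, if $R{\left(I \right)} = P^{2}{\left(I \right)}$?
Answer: $\frac{136452600}{33211} \approx 4108.7$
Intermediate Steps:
$P{\left(E \right)} = 6 - \frac{1}{2 E}$
$R{\left(I \right)} = \left(6 - \frac{1}{2 I}\right)^{2}$
$T{\left(b \right)} = - \frac{11881}{1620} - \frac{b}{24}$ ($T{\left(b \right)} = \frac{b}{-24} + \frac{\frac{1}{4} \cdot \frac{1}{81} \left(-1 + 12 \left(-9\right)\right)^{2}}{-5} = b \left(- \frac{1}{24}\right) + \frac{1}{4} \cdot \frac{1}{81} \left(-1 - 108\right)^{2} \left(- \frac{1}{5}\right) = - \frac{b}{24} + \frac{1}{4} \cdot \frac{1}{81} \left(-109\right)^{2} \left(- \frac{1}{5}\right) = - \frac{b}{24} + \frac{1}{4} \cdot \frac{1}{81} \cdot 11881 \left(- \frac{1}{5}\right) = - \frac{b}{24} + \frac{11881}{324} \left(- \frac{1}{5}\right) = - \frac{b}{24} - \frac{11881}{1620} = - \frac{11881}{1620} - \frac{b}{24}$)
$- \frac{84230}{T{\left(316 \right)}} = - \frac{84230}{- \frac{11881}{1620} - \frac{79}{6}} = - \frac{84230}{- \frac{33211}{1620}} = \left(-84230\right) \left(- \frac{1620}{33211}\right) = \frac{136452600}{33211}$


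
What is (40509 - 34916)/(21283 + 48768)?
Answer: 5593/70051 ≈ 0.079842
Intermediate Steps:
(40509 - 34916)/(21283 + 48768) = 5593/70051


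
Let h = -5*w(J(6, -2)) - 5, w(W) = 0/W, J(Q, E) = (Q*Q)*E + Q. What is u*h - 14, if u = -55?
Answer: 261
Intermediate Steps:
J(Q, E) = Q + E*Q² (J(Q, E) = Q²*E + Q = E*Q² + Q = Q + E*Q²)
w(W) = 0
h = -5 (h = -5*0 - 5 = 0 - 5 = -5)
u*h - 14 = -55*(-5) - 14 = 275 - 14 = 261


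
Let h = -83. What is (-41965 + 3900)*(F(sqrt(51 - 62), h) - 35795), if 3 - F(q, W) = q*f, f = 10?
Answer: 1362422480 + 380650*I*sqrt(11) ≈ 1.3624e+9 + 1.2625e+6*I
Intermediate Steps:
F(q, W) = 3 - 10*q (F(q, W) = 3 - q*10 = 3 - 10*q)
(-41965 + 3900)*(F(sqrt(51 - 62), h) - 35795) = (-41965 + 3900)*((3 - 10*sqrt(51 - 62)) - 35795) = -38065*((3 - 10*I*sqrt(11)) - 35795) = -38065*(-35792 - 10*I*sqrt(11)) = 1362422480 + 380650*I*sqrt(11)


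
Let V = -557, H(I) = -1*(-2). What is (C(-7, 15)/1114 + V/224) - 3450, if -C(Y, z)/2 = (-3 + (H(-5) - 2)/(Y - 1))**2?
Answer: -430761865/124768 ≈ -3452.5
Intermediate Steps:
H(I) = 2
C(Y, z) = -18 (C(Y, z) = -2*(-3 + (2 - 2)/(Y - 1))**2 = -2*(-3 + 0/(-1 + Y))**2 = -2*(-3 + 0)**2 = -2*(-3)**2 = -2*9 = -18)
(C(-7, 15)/1114 + V/224) - 3450 = (-18/1114 - 557/224) - 3450 = (-18*1/1114 - 557*1/224) - 3450 = (-9/557 - 557/224) - 3450 = -312265/124768 - 3450 = -430761865/124768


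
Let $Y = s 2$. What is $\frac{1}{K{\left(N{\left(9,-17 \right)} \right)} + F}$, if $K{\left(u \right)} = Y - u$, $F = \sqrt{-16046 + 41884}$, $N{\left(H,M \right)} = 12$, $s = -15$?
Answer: $\frac{21}{12037} + \frac{\sqrt{25838}}{24074} \approx 0.0084216$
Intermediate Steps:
$Y = -30$ ($Y = \left(-15\right) 2 = -30$)
$F = \sqrt{25838} \approx 160.74$
$K{\left(u \right)} = -30 - u$
$\frac{1}{K{\left(N{\left(9,-17 \right)} \right)} + F} = \frac{1}{\left(-30 - 12\right) + \sqrt{25838}} = \frac{1}{-42 + \sqrt{25838}}$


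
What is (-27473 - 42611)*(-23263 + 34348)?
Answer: -776881140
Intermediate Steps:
(-27473 - 42611)*(-23263 + 34348) = -70084*11085 = -776881140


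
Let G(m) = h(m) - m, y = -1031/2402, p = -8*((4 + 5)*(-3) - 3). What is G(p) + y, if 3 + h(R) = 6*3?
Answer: -541481/2402 ≈ -225.43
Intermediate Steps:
h(R) = 15 (h(R) = -3 + 6*3 = -3 + 18 = 15)
p = 240 (p = -8*(9*(-3) - 3) = -8*(-27 - 3) = -8*(-30) = 240)
y = -1031/2402 (y = -1031*1/2402 = -1031/2402 ≈ -0.42923)
G(m) = 15 - m
G(p) + y = (15 - 1*240) - 1031/2402 = (15 - 240) - 1031/2402 = -225 - 1031/2402 = -541481/2402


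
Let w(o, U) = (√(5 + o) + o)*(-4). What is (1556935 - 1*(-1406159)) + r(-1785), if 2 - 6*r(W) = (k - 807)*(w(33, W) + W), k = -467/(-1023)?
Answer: 2767627970/1023 - 1650188*√38/3069 ≈ 2.7021e+6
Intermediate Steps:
k = 467/1023 (k = -467*(-1/1023) = 467/1023 ≈ 0.45650)
w(o, U) = -4*o - 4*√(5 + o) (w(o, U) = (o + √(5 + o))*(-4) = -4*o - 4*√(5 + o))
r(W) = -1650157/93 - 1650188*√38/3069 + 412547*W/3069 (r(W) = ⅓ - (467/1023 - 807)*((-4*33 - 4*√(5 + 33)) + W)/6 = ⅓ - (-412547)*((-132 - 4*√38) + W)/3069 = ⅓ - (-412547)*(-132 + W - 4*√38)/3069 = ⅓ - (3300376/31 - 825094*W/1023 + 3300376*√38/1023)/6 = ⅓ + (-1650188/93 - 1650188*√38/3069 + 412547*W/3069) = -1650157/93 - 1650188*√38/3069 + 412547*W/3069)
(1556935 - 1*(-1406159)) + r(-1785) = (1556935 - 1*(-1406159)) + (-1650157/93 - 1650188*√38/3069 + (412547/3069)*(-1785)) = (1556935 + 1406159) + (-1650157/93 - 1650188*√38/3069 - 245465465/1023) = 2963094 + (-263617192/1023 - 1650188*√38/3069) = 2767627970/1023 - 1650188*√38/3069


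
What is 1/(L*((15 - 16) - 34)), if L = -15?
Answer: 1/525 ≈ 0.0019048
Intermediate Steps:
1/(L*((15 - 16) - 34)) = 1/(-15*((15 - 16) - 34)) = 1/(-15*(-1 - 34)) = 1/(-15*(-35)) = 1/525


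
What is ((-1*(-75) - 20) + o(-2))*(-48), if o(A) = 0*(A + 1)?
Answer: -2640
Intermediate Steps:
o(A) = 0 (o(A) = 0*(1 + A) = 0)
((-1*(-75) - 20) + o(-2))*(-48) = ((-1*(-75) - 20) + 0)*(-48) = ((75 - 20) + 0)*(-48) = (55 + 0)*(-48) = 55*(-48) = -2640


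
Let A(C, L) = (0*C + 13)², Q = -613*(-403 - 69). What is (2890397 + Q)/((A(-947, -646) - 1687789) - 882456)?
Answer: -1059911/856692 ≈ -1.2372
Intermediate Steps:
Q = 289336 (Q = -613*(-472) = 289336)
A(C, L) = 169 (A(C, L) = (0 + 13)² = 13² = 169)
(2890397 + Q)/((A(-947, -646) - 1687789) - 882456) = (2890397 + 289336)/((169 - 1687789) - 882456) = 3179733/(-1687620 - 882456) = 3179733/(-2570076) = 3179733*(-1/2570076) = -1059911/856692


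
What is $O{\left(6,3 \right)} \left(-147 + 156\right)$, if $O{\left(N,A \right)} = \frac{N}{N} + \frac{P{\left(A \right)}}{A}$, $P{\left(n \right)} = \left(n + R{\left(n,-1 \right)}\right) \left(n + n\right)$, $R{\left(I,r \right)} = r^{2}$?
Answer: $81$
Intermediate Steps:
$P{\left(n \right)} = 2 n \left(1 + n\right)$ ($P{\left(n \right)} = \left(n + \left(-1\right)^{2}\right) \left(n + n\right) = \left(n + 1\right) 2 n = \left(1 + n\right) 2 n = 2 n \left(1 + n\right)$)
$O{\left(N,A \right)} = 3 + 2 A$ ($O{\left(N,A \right)} = \frac{N}{N} + \frac{2 A \left(1 + A\right)}{A} = 1 + \left(2 + 2 A\right) = 3 + 2 A$)
$O{\left(6,3 \right)} \left(-147 + 156\right) = \left(3 + 2 \cdot 3\right) \left(-147 + 156\right) = \left(3 + 6\right) 9 = 9 \cdot 9 = 81$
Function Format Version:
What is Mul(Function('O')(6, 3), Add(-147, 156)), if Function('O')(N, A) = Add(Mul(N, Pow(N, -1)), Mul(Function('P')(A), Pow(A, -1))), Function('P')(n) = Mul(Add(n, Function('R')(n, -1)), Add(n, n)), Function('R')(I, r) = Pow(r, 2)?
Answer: 81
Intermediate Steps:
Function('P')(n) = Mul(2, n, Add(1, n)) (Function('P')(n) = Mul(Add(n, Pow(-1, 2)), Add(n, n)) = Mul(Add(n, 1), Mul(2, n)) = Mul(Add(1, n), Mul(2, n)) = Mul(2, n, Add(1, n)))
Function('O')(N, A) = Add(3, Mul(2, A)) (Function('O')(N, A) = Add(Mul(N, Pow(N, -1)), Mul(Mul(2, A, Add(1, A)), Pow(A, -1))) = Add(1, Add(2, Mul(2, A))) = Add(3, Mul(2, A)))
Mul(Function('O')(6, 3), Add(-147, 156)) = Mul(Add(3, Mul(2, 3)), Add(-147, 156)) = Mul(Add(3, 6), 9) = Mul(9, 9) = 81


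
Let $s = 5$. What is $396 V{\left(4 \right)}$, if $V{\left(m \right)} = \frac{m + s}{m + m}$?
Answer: $\frac{891}{2} \approx 445.5$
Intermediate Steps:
$V{\left(m \right)} = \frac{5 + m}{2 m}$ ($V{\left(m \right)} = \frac{m + 5}{m + m} = \frac{5 + m}{2 m}$)
$396 V{\left(4 \right)} = 396 \frac{5 + 4}{2 \cdot 4} = 396 \cdot \frac{1}{2} \cdot \frac{1}{4} \cdot 9 = 396 \cdot \frac{9}{8} = \frac{891}{2}$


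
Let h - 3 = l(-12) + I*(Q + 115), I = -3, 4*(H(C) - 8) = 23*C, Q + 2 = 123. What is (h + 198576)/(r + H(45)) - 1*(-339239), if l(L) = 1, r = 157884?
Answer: 214604400605/632603 ≈ 3.3924e+5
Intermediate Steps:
Q = 121 (Q = -2 + 123 = 121)
H(C) = 8 + 23*C/4 (H(C) = 8 + (23*C)/4 = 8 + 23*C/4)
h = -704 (h = 3 + (1 - 3*(121 + 115)) = 3 + (1 - 3*236) = 3 + (1 - 708) = 3 - 707 = -704)
(h + 198576)/(r + H(45)) - 1*(-339239) = (-704 + 198576)/(157884 + (8 + (23/4)*45)) - 1*(-339239) = 197872/(157884 + (8 + 1035/4)) + 339239 = 197872/(157884 + 1067/4) + 339239 = 197872/(632603/4) + 339239 = 197872*(4/632603) + 339239 = 791488/632603 + 339239 = 214604400605/632603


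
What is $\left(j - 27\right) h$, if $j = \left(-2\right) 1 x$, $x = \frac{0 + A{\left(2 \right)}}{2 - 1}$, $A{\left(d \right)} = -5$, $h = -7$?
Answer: $119$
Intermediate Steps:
$x = -5$ ($x = \frac{0 - 5}{2 - 1} = - \frac{5}{1} = \left(-5\right) 1 = -5$)
$j = 10$ ($j = \left(-2\right) 1 \left(-5\right) = \left(-2\right) \left(-5\right) = 10$)
$\left(j - 27\right) h = \left(10 - 27\right) \left(-7\right) = \left(-17\right) \left(-7\right) = 119$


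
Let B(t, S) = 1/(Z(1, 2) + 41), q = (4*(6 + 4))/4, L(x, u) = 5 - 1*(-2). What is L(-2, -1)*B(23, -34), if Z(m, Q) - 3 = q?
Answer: 7/54 ≈ 0.12963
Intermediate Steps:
L(x, u) = 7 (L(x, u) = 5 + 2 = 7)
q = 10 (q = (4*10)*(1/4) = 40*(1/4) = 10)
Z(m, Q) = 13 (Z(m, Q) = 3 + 10 = 13)
B(t, S) = 1/54 (B(t, S) = 1/(13 + 41) = 1/54)
L(-2, -1)*B(23, -34) = 7*(1/54) = 7/54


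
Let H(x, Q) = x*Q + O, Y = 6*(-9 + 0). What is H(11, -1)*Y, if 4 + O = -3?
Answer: 972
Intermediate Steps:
O = -7 (O = -4 - 3 = -7)
Y = -54 (Y = 6*(-9) = -54)
H(x, Q) = -7 + Q*x (H(x, Q) = x*Q - 7 = Q*x - 7 = -7 + Q*x)
H(11, -1)*Y = (-7 - 1*11)*(-54) = (-7 - 11)*(-54) = -18*(-54) = 972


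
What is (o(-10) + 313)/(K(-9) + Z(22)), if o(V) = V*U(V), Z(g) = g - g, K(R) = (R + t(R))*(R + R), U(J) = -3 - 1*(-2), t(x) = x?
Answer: 323/324 ≈ 0.99691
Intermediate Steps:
U(J) = -1 (U(J) = -3 + 2 = -1)
K(R) = 4*R² (K(R) = (R + R)*(R + R) = (2*R)*(2*R) = 4*R²)
Z(g) = 0
o(V) = -V (o(V) = V*(-1) = -V)
(o(-10) + 313)/(K(-9) + Z(22)) = (-1*(-10) + 313)/(4*(-9)² + 0) = (10 + 313)/(4*81 + 0) = 323/(324 + 0) = 323/324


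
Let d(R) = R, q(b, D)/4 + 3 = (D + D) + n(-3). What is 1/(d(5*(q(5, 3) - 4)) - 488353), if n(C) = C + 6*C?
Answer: -1/488733 ≈ -2.0461e-6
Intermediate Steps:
n(C) = 7*C
q(b, D) = -96 + 8*D (q(b, D) = -12 + 4*((D + D) + 7*(-3)) = -12 + 4*(2*D - 21) = -12 + 4*(-21 + 2*D) = -12 + (-84 + 8*D) = -96 + 8*D)
1/(d(5*(q(5, 3) - 4)) - 488353) = 1/(5*((-96 + 8*3) - 4) - 488353) = 1/(5*((-96 + 24) - 4) - 488353) = 1/(5*(-72 - 4) - 488353) = 1/(5*(-76) - 488353) = 1/(-380 - 488353) = 1/(-488733) = -1/488733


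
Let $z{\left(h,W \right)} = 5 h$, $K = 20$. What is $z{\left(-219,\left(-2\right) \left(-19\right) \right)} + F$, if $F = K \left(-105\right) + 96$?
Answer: $-3099$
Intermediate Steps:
$F = -2004$ ($F = 20 \left(-105\right) + 96 = -2100 + 96 = -2004$)
$z{\left(-219,\left(-2\right) \left(-19\right) \right)} + F = 5 \left(-219\right) - 2004 = -1095 - 2004 = -3099$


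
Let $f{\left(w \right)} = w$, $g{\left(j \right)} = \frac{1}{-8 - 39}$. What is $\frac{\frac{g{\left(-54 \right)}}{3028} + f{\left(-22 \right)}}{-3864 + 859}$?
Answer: $\frac{3130953}{427659580} \approx 0.0073211$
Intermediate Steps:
$g{\left(j \right)} = - \frac{1}{47}$ ($g{\left(j \right)} = \frac{1}{-47} = - \frac{1}{47}$)
$\frac{\frac{g{\left(-54 \right)}}{3028} + f{\left(-22 \right)}}{-3864 + 859} = \frac{- \frac{1}{47 \cdot 3028} - 22}{-3864 + 859} = \frac{\left(- \frac{1}{47}\right) \frac{1}{3028} - 22}{-3005} = \left(- \frac{1}{142316} - 22\right) \left(- \frac{1}{3005}\right) = \left(- \frac{3130953}{142316}\right) \left(- \frac{1}{3005}\right) = \frac{3130953}{427659580}$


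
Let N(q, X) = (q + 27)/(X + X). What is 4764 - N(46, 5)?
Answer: 47567/10 ≈ 4756.7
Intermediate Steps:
N(q, X) = (27 + q)/(2*X) (N(q, X) = (27 + q)/((2*X)) = (27 + q)*(1/(2*X)) = (27 + q)/(2*X))
4764 - N(46, 5) = 4764 - (27 + 46)/(2*5) = 4764 - 73/(2*5) = 4764 - 1*73/10 = 4764 - 73/10 = 47567/10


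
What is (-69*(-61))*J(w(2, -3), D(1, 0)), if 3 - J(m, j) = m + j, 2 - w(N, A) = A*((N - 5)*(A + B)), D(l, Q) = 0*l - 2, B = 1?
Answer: -63135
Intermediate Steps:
D(l, Q) = -2 (D(l, Q) = 0 - 2 = -2)
w(N, A) = 2 - A*(1 + A)*(-5 + N) (w(N, A) = 2 - A*(N - 5)*(A + 1) = 2 - A*(-5 + N)*(1 + A) = 2 - A*(1 + A)*(-5 + N))
J(m, j) = 3 - j - m (J(m, j) = 3 - (m + j) = 3 - (j + m) = 3 + (-j - m) = 3 - j - m)
(-69*(-61))*J(w(2, -3), D(1, 0)) = (-69*(-61))*(3 - 1*(-2) - (2 + 5*(-3) + 5*(-3)² - 1*(-3)*2 - 1*2*(-3)²)) = 4209*(3 + 2 - (2 - 15 + 5*9 + 6 - 1*2*9)) = 4209*(3 + 2 - (2 - 15 + 45 + 6 - 18)) = 4209*(3 + 2 - 1*20) = 4209*(3 + 2 - 20) = 4209*(-15) = -63135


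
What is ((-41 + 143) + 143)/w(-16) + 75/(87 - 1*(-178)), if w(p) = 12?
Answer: 13165/636 ≈ 20.700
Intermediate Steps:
((-41 + 143) + 143)/w(-16) + 75/(87 - 1*(-178)) = ((-41 + 143) + 143)/12 + 75/(87 - 1*(-178)) = (102 + 143)*(1/12) + 75/(87 + 178) = 245*(1/12) + 75/265 = 245/12 + 75*(1/265) = 245/12 + 15/53 = 13165/636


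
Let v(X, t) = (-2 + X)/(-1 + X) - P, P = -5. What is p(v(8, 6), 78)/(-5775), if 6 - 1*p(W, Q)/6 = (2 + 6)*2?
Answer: 4/385 ≈ 0.010390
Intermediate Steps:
v(X, t) = 5 + (-2 + X)/(-1 + X) (v(X, t) = (-2 + X)/(-1 + X) - 1*(-5) = (-2 + X)/(-1 + X) + 5 = 5 + (-2 + X)/(-1 + X))
p(W, Q) = -60 (p(W, Q) = 36 - 6*(2 + 6)*2 = 36 - 48*2 = 36 - 6*16 = 36 - 96 = -60)
p(v(8, 6), 78)/(-5775) = -60/(-5775) = -60*(-1/5775) = 4/385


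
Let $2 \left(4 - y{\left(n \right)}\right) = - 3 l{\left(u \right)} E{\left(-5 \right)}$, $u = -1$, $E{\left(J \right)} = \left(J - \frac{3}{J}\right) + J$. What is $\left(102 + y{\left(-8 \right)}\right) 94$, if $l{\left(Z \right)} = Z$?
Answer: $\frac{56447}{5} \approx 11289.0$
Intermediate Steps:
$E{\left(J \right)} = - \frac{3}{J} + 2 J$
$y{\left(n \right)} = \frac{181}{10}$ ($y{\left(n \right)} = 4 - \frac{\left(-3\right) \left(-1\right) \left(- \frac{3}{-5} + 2 \left(-5\right)\right)}{2} = 4 - \frac{3 \left(\left(-3\right) \left(- \frac{1}{5}\right) - 10\right)}{2} = 4 - \frac{3 \left(\frac{3}{5} - 10\right)}{2} = 4 - \frac{3 \left(- \frac{47}{5}\right)}{2} = 4 - - \frac{141}{10} = 4 + \frac{141}{10} = \frac{181}{10}$)
$\left(102 + y{\left(-8 \right)}\right) 94 = \left(102 + \frac{181}{10}\right) 94 = \frac{1201}{10} \cdot 94 = \frac{56447}{5}$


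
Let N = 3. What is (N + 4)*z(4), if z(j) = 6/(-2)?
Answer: -21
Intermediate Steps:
z(j) = -3 (z(j) = 6*(-1/2) = -3)
(N + 4)*z(4) = (3 + 4)*(-3) = 7*(-3) = -21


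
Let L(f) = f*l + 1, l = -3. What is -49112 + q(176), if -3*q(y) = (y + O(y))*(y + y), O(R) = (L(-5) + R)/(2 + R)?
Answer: -18660424/267 ≈ -69889.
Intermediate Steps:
L(f) = 1 - 3*f (L(f) = f*(-3) + 1 = -3*f + 1 = 1 - 3*f)
O(R) = (16 + R)/(2 + R) (O(R) = ((1 - 3*(-5)) + R)/(2 + R) = ((1 + 15) + R)/(2 + R) = (16 + R)/(2 + R))
q(y) = -2*y*(y + (16 + y)/(2 + y))/3 (q(y) = -(y + (16 + y)/(2 + y))*(y + y)/3 = -(y + (16 + y)/(2 + y))*2*y/3 = -2*y*(y + (16 + y)/(2 + y))/3)
-49112 + q(176) = -49112 - 2*176*(16 + 176 + 176*(2 + 176))/(6 + 3*176) = -49112 - 2*176*(16 + 176 + 176*178)/(6 + 528) = -49112 - 2*176*(16 + 176 + 31328)/534 = -49112 - 2*176*1/534*31520 = -49112 - 5547520/267 = -18660424/267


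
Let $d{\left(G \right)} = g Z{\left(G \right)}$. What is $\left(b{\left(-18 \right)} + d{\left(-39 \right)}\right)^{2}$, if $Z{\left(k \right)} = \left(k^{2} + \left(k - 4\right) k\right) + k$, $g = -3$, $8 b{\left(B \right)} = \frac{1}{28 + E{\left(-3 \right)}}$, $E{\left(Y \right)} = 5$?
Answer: $\frac{6259638713329}{69696} \approx 8.9814 \cdot 10^{7}$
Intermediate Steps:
$b{\left(B \right)} = \frac{1}{264}$ ($b{\left(B \right)} = \frac{1}{8 \left(28 + 5\right)} = \frac{1}{8 \cdot 33} = \frac{1}{8} \cdot \frac{1}{33} = \frac{1}{264}$)
$Z{\left(k \right)} = k + k^{2} + k \left(-4 + k\right)$ ($Z{\left(k \right)} = \left(k^{2} + \left(k - 4\right) k\right) + k = \left(k^{2} + \left(-4 + k\right) k\right) + k = \left(k^{2} + k \left(-4 + k\right)\right) + k = k + k^{2} + k \left(-4 + k\right)$)
$d{\left(G \right)} = - 3 G \left(-3 + 2 G\right)$
$\left(b{\left(-18 \right)} + d{\left(-39 \right)}\right)^{2} = \left(\frac{1}{264} + 3 \left(-39\right) \left(3 - -78\right)\right)^{2} = \left(\frac{1}{264} + 3 \left(-39\right) \left(3 + 78\right)\right)^{2} = \left(\frac{1}{264} + 3 \left(-39\right) 81\right)^{2} = \left(\frac{1}{264} - 9477\right)^{2} = \left(- \frac{2501927}{264}\right)^{2} = \frac{6259638713329}{69696}$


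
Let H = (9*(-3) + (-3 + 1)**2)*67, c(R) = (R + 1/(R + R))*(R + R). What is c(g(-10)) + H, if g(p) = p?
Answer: -1340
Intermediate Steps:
c(R) = 2*R*(R + 1/(2*R)) (c(R) = (R + 1/(2*R))*(2*R) = 2*R*(R + 1/(2*R)))
H = -1541 (H = (-27 + (-2)**2)*67 = (-27 + 4)*67 = -23*67 = -1541)
c(g(-10)) + H = (1 + 2*(-10)**2) - 1541 = (1 + 2*100) - 1541 = (1 + 200) - 1541 = 201 - 1541 = -1340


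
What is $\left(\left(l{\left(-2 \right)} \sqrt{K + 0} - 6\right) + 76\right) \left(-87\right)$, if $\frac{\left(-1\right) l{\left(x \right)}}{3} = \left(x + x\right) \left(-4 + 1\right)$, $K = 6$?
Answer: $-6090 + 3132 \sqrt{6} \approx 1581.8$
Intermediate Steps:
$l{\left(x \right)} = 18 x$ ($l{\left(x \right)} = - 3 \left(x + x\right) \left(-4 + 1\right) = - 3 \cdot 2 x \left(-3\right) = - 3 \left(- 6 x\right) = 18 x$)
$\left(\left(l{\left(-2 \right)} \sqrt{K + 0} - 6\right) + 76\right) \left(-87\right) = \left(\left(18 \left(-2\right) \sqrt{6 + 0} - 6\right) + 76\right) \left(-87\right) = \left(\left(- 36 \sqrt{6} - 6\right) + 76\right) \left(-87\right) = \left(\left(-6 - 36 \sqrt{6}\right) + 76\right) \left(-87\right) = \left(70 - 36 \sqrt{6}\right) \left(-87\right) = -6090 + 3132 \sqrt{6}$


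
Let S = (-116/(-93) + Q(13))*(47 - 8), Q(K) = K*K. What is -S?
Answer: -205829/31 ≈ -6639.6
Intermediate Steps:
Q(K) = K²
S = 205829/31 (S = (-116/(-93) + 13²)*(47 - 8) = (-116*(-1/93) + 169)*39 = (116/93 + 169)*39 = (15833/93)*39 = 205829/31 ≈ 6639.6)
-S = -1*205829/31 = -205829/31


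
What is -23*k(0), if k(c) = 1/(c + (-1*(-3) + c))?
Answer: -23/3 ≈ -7.6667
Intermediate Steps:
k(c) = 1/(3 + 2*c) (k(c) = 1/(c + (3 + c)) = 1/(3 + 2*c))
-23*k(0) = -23/(3 + 2*0) = -23/(3 + 0) = -23/3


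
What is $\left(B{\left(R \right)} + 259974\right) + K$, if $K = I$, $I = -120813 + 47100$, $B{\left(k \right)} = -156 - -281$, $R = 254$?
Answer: $186386$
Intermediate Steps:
$B{\left(k \right)} = 125$ ($B{\left(k \right)} = -156 + 281 = 125$)
$I = -73713$
$K = -73713$
$\left(B{\left(R \right)} + 259974\right) + K = \left(125 + 259974\right) - 73713 = 260099 - 73713 = 186386$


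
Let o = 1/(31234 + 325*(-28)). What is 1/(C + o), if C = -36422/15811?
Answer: -349960674/806148737 ≈ -0.43411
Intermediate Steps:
o = 1/22134 (o = 1/(31234 - 9100) = 1/22134 ≈ 4.5179e-5)
C = -36422/15811 (C = -36422*1/15811 = -36422/15811 ≈ -2.3036)
1/(C + o) = 1/(-36422/15811 + 1/22134) = 1/(-806148737/349960674) = -349960674/806148737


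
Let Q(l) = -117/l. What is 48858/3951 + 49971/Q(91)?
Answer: -51170675/1317 ≈ -38854.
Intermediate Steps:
Q(l) = -117/l
48858/3951 + 49971/Q(91) = 48858/3951 + 49971/((-117/91)) = 48858*(1/3951) + 49971/((-117*1/91)) = 16286/1317 + 49971/(-9/7) = 16286/1317 + 49971*(-7/9) = 16286/1317 - 116599/3 = -51170675/1317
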